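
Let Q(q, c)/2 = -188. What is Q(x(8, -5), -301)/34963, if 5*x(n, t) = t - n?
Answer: -376/34963 ≈ -0.010754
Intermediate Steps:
x(n, t) = -n/5 + t/5 (x(n, t) = (t - n)/5 = -n/5 + t/5)
Q(q, c) = -376 (Q(q, c) = 2*(-188) = -376)
Q(x(8, -5), -301)/34963 = -376/34963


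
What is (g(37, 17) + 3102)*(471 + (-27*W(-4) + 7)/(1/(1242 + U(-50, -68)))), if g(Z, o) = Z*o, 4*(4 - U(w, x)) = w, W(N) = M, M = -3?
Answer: 414958089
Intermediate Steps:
W(N) = -3
U(w, x) = 4 - w/4
(g(37, 17) + 3102)*(471 + (-27*W(-4) + 7)/(1/(1242 + U(-50, -68)))) = (37*17 + 3102)*(471 + (-27*(-3) + 7)/(1/(1242 + (4 - ¼*(-50))))) = (629 + 3102)*(471 + (81 + 7)/(1/(1242 + (4 + 25/2)))) = 3731*(471 + 88/(1/(1242 + 33/2))) = 3731*(471 + 88/(1/(2517/2))) = 3731*(471 + 88/(2/2517)) = 3731*(471 + 88*(2517/2)) = 3731*(471 + 110748) = 3731*111219 = 414958089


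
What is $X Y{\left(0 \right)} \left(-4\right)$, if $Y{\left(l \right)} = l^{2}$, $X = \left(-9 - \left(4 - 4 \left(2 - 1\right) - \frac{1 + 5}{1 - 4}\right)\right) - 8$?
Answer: $0$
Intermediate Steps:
$X = -19$ ($X = \left(-9 + \left(\left(4 \cdot 1 + \frac{6}{-3}\right) - 4\right)\right) - 8 = \left(-9 + \left(\left(4 + 6 \left(- \frac{1}{3}\right)\right) - 4\right)\right) - 8 = \left(-9 + \left(\left(4 - 2\right) - 4\right)\right) - 8 = \left(-9 + \left(2 - 4\right)\right) - 8 = \left(-9 - 2\right) - 8 = -11 - 8 = -19$)
$X Y{\left(0 \right)} \left(-4\right) = - 19 \cdot 0^{2} \left(-4\right) = \left(-19\right) 0 \left(-4\right) = 0 \left(-4\right) = 0$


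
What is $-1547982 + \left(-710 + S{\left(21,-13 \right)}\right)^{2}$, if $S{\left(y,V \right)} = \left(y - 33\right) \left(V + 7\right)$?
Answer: $-1140938$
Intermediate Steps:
$S{\left(y,V \right)} = \left(-33 + y\right) \left(7 + V\right)$
$-1547982 + \left(-710 + S{\left(21,-13 \right)}\right)^{2} = -1547982 + \left(-710 - -72\right)^{2} = -1547982 + \left(-710 + \left(-231 + 429 + 147 - 273\right)\right)^{2} = -1547982 + \left(-710 + 72\right)^{2} = -1547982 + \left(-638\right)^{2} = -1547982 + 407044 = -1140938$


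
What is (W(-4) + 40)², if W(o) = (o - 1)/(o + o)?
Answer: 105625/64 ≈ 1650.4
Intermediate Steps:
W(o) = (-1 + o)/(2*o) (W(o) = (-1 + o)/((2*o)) = (-1 + o)*(1/(2*o)) = (-1 + o)/(2*o))
(W(-4) + 40)² = ((½)*(-1 - 4)/(-4) + 40)² = ((½)*(-¼)*(-5) + 40)² = (5/8 + 40)² = (325/8)² = 105625/64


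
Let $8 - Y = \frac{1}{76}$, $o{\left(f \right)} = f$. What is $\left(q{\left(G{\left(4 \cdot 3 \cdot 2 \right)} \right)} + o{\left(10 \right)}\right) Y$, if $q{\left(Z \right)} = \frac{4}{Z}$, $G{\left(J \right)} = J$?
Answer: $\frac{37027}{456} \approx 81.2$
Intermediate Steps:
$Y = \frac{607}{76}$ ($Y = 8 - \frac{1}{76} = \frac{607}{76} \approx 7.9868$)
$\left(q{\left(G{\left(4 \cdot 3 \cdot 2 \right)} \right)} + o{\left(10 \right)}\right) Y = \left(\frac{4}{4 \cdot 3 \cdot 2} + 10\right) \frac{607}{76} = \left(\frac{4}{12 \cdot 2} + 10\right) \frac{607}{76} = \left(\frac{4}{24} + 10\right) \frac{607}{76} = \left(4 \cdot \frac{1}{24} + 10\right) \frac{607}{76} = \left(\frac{1}{6} + 10\right) \frac{607}{76} = \frac{61}{6} \cdot \frac{607}{76} = \frac{37027}{456}$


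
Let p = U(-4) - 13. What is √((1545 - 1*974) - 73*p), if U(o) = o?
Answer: 2*√453 ≈ 42.568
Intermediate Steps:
p = -17 (p = -4 - 13 = -17)
√((1545 - 1*974) - 73*p) = √((1545 - 1*974) - 73*(-17)) = √((1545 - 974) + 1241) = √(571 + 1241) = √1812 = 2*√453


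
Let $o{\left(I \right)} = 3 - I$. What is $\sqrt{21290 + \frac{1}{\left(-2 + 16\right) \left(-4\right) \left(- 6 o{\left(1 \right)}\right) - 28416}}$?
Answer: $\frac{\sqrt{3544018554}}{408} \approx 145.91$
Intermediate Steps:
$\sqrt{21290 + \frac{1}{\left(-2 + 16\right) \left(-4\right) \left(- 6 o{\left(1 \right)}\right) - 28416}} = \sqrt{21290 + \frac{1}{\left(-2 + 16\right) \left(-4\right) \left(- 6 \left(3 - 1\right)\right) - 28416}} = \sqrt{21290 + \frac{1}{14 \left(-4\right) \left(- 6 \left(3 - 1\right)\right) - 28416}} = \sqrt{21290 + \frac{1}{- 56 \left(\left(-6\right) 2\right) - 28416}} = \sqrt{21290 + \frac{1}{\left(-56\right) \left(-12\right) - 28416}} = \sqrt{21290 + \frac{1}{672 - 28416}} = \sqrt{21290 + \frac{1}{-27744}} = \sqrt{21290 - \frac{1}{27744}} = \sqrt{\frac{590669759}{27744}} = \frac{\sqrt{3544018554}}{408}$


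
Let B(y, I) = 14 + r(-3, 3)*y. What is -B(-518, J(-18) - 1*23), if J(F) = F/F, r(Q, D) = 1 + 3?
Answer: 2058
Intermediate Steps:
r(Q, D) = 4
J(F) = 1
B(y, I) = 14 + 4*y
-B(-518, J(-18) - 1*23) = -(14 + 4*(-518)) = -(14 - 2072) = -1*(-2058) = 2058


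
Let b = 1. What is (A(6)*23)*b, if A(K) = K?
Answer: 138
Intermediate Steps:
(A(6)*23)*b = (6*23)*1 = 138*1 = 138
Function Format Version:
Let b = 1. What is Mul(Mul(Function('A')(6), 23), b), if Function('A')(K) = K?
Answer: 138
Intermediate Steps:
Mul(Mul(Function('A')(6), 23), b) = Mul(Mul(6, 23), 1) = Mul(138, 1) = 138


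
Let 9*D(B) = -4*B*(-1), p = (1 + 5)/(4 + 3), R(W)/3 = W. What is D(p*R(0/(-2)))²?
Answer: 0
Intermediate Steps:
R(W) = 3*W
p = 6/7 ≈ 0.85714
D(B) = 4*B/9 (D(B) = (-4*B*(-1))/9 = (-(-4)*B)/9 = (4*B)/9 = 4*B/9)
D(p*R(0/(-2)))² = (4*(6*(3*(0/(-2)))/7)/9)² = (4*(6*(3*(0*(-½)))/7)/9)² = (4*(6*(3*0)/7)/9)² = (4*((6/7)*0)/9)² = ((4/9)*0)² = 0² = 0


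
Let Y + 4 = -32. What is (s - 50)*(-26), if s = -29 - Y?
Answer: 1118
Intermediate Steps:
Y = -36 (Y = -4 - 32 = -36)
s = 7 (s = -29 - 1*(-36) = -29 + 36 = 7)
(s - 50)*(-26) = (7 - 50)*(-26) = -43*(-26) = 1118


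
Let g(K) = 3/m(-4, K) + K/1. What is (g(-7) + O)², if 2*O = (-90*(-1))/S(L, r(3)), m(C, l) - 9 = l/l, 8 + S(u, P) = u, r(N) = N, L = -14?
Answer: 231361/3025 ≈ 76.483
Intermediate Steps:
S(u, P) = -8 + u
m(C, l) = 10 (m(C, l) = 9 + l/l = 9 + 1 = 10)
g(K) = 3/10 + K (g(K) = 3/10 + K/1 = 3*(⅒) + K*1 = 3/10 + K)
O = -45/22 (O = ((-90*(-1))/(-8 - 14))/2 = (90/(-22))/2 = (90*(-1/22))/2 = (½)*(-45/11) = -45/22 ≈ -2.0455)
(g(-7) + O)² = ((3/10 - 7) - 45/22)² = (-67/10 - 45/22)² = (-481/55)² = 231361/3025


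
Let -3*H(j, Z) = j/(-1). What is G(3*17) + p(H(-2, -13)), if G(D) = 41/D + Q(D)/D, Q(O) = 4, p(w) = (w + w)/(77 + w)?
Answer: 3367/3893 ≈ 0.86489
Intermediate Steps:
H(j, Z) = j/3 (H(j, Z) = -j/(3*(-1)) = -j*(-1)/3 = -(-1)*j/3 = j/3)
p(w) = 2*w/(77 + w) (p(w) = (2*w)/(77 + w) = 2*w/(77 + w))
G(D) = 45/D (G(D) = 41/D + 4/D = 45/D)
G(3*17) + p(H(-2, -13)) = 45/((3*17)) + 2*((⅓)*(-2))/(77 + (⅓)*(-2)) = 45/51 + 2*(-⅔)/(77 - ⅔) = 45*(1/51) + 2*(-⅔)/(229/3) = 15/17 + 2*(-⅔)*(3/229) = 15/17 - 4/229 = 3367/3893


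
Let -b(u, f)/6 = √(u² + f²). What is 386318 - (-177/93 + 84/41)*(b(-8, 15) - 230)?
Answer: 491071598/1271 ≈ 3.8637e+5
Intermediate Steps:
b(u, f) = -6*√(f² + u²) (b(u, f) = -6*√(u² + f²) = -6*√(f² + u²))
386318 - (-177/93 + 84/41)*(b(-8, 15) - 230) = 386318 - (-177/93 + 84/41)*(-6*√(15² + (-8)²) - 230) = 386318 - (-177*1/93 + 84*(1/41))*(-6*√(225 + 64) - 230) = 386318 - (-59/31 + 84/41)*(-6*√289 - 230) = 386318 - 185*(-6*17 - 230)/1271 = 386318 - 185*(-102 - 230)/1271 = 386318 - 185*(-332)/1271 = 386318 - 1*(-61420/1271) = 386318 + 61420/1271 = 491071598/1271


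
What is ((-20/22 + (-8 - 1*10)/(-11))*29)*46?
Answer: 10672/11 ≈ 970.18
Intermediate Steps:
((-20/22 + (-8 - 1*10)/(-11))*29)*46 = ((-20*1/22 + (-8 - 10)*(-1/11))*29)*46 = ((-10/11 - 18*(-1/11))*29)*46 = ((-10/11 + 18/11)*29)*46 = ((8/11)*29)*46 = (232/11)*46 = 10672/11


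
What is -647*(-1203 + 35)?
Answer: 755696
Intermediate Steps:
-647*(-1203 + 35) = -647*(-1168) = 755696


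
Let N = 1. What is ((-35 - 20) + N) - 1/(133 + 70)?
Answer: -10963/203 ≈ -54.005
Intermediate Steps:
((-35 - 20) + N) - 1/(133 + 70) = ((-35 - 20) + 1) - 1/(133 + 70) = (-55 + 1) - 1/203 = -54 + (1/203)*(-1) = -54 - 1/203 = -10963/203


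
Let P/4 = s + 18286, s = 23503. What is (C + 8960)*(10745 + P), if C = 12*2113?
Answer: 6104850716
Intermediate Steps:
C = 25356
P = 167156 (P = 4*(23503 + 18286) = 4*41789 = 167156)
(C + 8960)*(10745 + P) = (25356 + 8960)*(10745 + 167156) = 34316*177901 = 6104850716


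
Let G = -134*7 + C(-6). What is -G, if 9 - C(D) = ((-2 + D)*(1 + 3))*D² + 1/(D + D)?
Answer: -2677/12 ≈ -223.08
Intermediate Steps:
C(D) = 9 - 1/(2*D) - D²*(-8 + 4*D) (C(D) = 9 - (((-2 + D)*(1 + 3))*D² + 1/(D + D)) = 9 - (((-2 + D)*4)*D² + 1/(2*D)) = 9 - ((-8 + 4*D)*D² + 1/(2*D)) = 9 - (D²*(-8 + 4*D) + 1/(2*D)) = 9 - (1/(2*D) + D²*(-8 + 4*D)) = 9 + (-1/(2*D) - D²*(-8 + 4*D)) = 9 - 1/(2*D) - D²*(-8 + 4*D))
G = 2677/12 (G = -134*7 + (9 - 4*(-6)³ + 8*(-6)² - ½/(-6)) = -938 + (9 - 4*(-216) + 8*36 - ½*(-⅙)) = -938 + (9 + 864 + 288 + 1/12) = -938 + 13933/12 = 2677/12 ≈ 223.08)
-G = -1*2677/12 = -2677/12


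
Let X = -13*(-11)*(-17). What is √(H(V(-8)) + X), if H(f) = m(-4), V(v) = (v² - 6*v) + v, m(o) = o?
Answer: I*√2435 ≈ 49.346*I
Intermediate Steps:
X = -2431 (X = 143*(-17) = -2431)
V(v) = v² - 5*v
H(f) = -4
√(H(V(-8)) + X) = √(-4 - 2431) = √(-2435) = I*√2435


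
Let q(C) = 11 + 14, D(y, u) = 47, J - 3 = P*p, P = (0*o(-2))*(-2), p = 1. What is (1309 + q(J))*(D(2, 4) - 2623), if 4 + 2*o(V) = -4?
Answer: -3436384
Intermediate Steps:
o(V) = -4 (o(V) = -2 + (½)*(-4) = -2 - 2 = -4)
P = 0 (P = (0*(-4))*(-2) = 0*(-2) = 0)
J = 3 (J = 3 + 0*1 = 3 + 0 = 3)
q(C) = 25
(1309 + q(J))*(D(2, 4) - 2623) = (1309 + 25)*(47 - 2623) = 1334*(-2576) = -3436384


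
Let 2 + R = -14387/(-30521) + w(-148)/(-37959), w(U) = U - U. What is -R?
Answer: 46655/30521 ≈ 1.5286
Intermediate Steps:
w(U) = 0
R = -46655/30521 (R = -2 + (-14387/(-30521) + 0/(-37959)) = -2 + (-14387*(-1/30521) + 0*(-1/37959)) = -2 + (14387/30521 + 0) = -2 + 14387/30521 = -46655/30521 ≈ -1.5286)
-R = -1*(-46655/30521) = 46655/30521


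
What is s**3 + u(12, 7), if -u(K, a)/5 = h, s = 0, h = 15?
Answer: -75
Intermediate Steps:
u(K, a) = -75 (u(K, a) = -5*15 = -75)
s**3 + u(12, 7) = 0**3 - 75 = 0 - 75 = -75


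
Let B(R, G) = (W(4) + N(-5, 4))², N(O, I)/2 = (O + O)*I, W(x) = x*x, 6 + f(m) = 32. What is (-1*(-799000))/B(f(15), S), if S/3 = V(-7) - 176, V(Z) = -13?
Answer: 99875/512 ≈ 195.07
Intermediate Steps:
f(m) = 26 (f(m) = -6 + 32 = 26)
W(x) = x²
S = -567 (S = 3*(-13 - 176) = 3*(-189) = -567)
N(O, I) = 4*I*O (N(O, I) = 2*((O + O)*I) = 2*((2*O)*I) = 2*(2*I*O) = 4*I*O)
B(R, G) = 4096 (B(R, G) = (4² + 4*4*(-5))² = (16 - 80)² = (-64)² = 4096)
(-1*(-799000))/B(f(15), S) = -1*(-799000)/4096 = 799000*(1/4096) = 99875/512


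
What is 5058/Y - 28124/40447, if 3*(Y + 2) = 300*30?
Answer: 60132587/60630053 ≈ 0.99179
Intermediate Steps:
Y = 2998 (Y = -2 + (300*30)/3 = -2 + (1/3)*9000 = -2 + 3000 = 2998)
5058/Y - 28124/40447 = 5058/2998 - 28124/40447 = 5058*(1/2998) - 28124*1/40447 = 2529/1499 - 28124/40447 = 60132587/60630053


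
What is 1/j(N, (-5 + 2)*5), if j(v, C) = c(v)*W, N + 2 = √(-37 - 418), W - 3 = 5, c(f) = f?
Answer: -1/1836 - I*√455/3672 ≈ -0.00054466 - 0.005809*I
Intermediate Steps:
W = 8 (W = 3 + 5 = 8)
N = -2 + I*√455 (N = -2 + √(-37 - 418) = -2 + √(-455) = -2 + I*√455 ≈ -2.0 + 21.331*I)
j(v, C) = 8*v (j(v, C) = v*8 = 8*v)
1/j(N, (-5 + 2)*5) = 1/(8*(-2 + I*√455)) = 1/(-16 + 8*I*√455)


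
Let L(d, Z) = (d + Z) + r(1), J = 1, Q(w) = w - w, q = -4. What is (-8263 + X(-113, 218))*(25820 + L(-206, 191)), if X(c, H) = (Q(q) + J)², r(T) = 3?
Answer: -213225696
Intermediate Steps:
Q(w) = 0
L(d, Z) = 3 + Z + d (L(d, Z) = (d + Z) + 3 = (Z + d) + 3 = 3 + Z + d)
X(c, H) = 1 (X(c, H) = (0 + 1)² = 1² = 1)
(-8263 + X(-113, 218))*(25820 + L(-206, 191)) = (-8263 + 1)*(25820 + (3 + 191 - 206)) = -8262*(25820 - 12) = -8262*25808 = -213225696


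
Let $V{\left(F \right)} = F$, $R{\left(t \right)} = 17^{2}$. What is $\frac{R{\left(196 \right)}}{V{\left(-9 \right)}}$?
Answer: $- \frac{289}{9} \approx -32.111$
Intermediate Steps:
$R{\left(t \right)} = 289$
$\frac{R{\left(196 \right)}}{V{\left(-9 \right)}} = \frac{289}{-9} = 289 \left(- \frac{1}{9}\right) = - \frac{289}{9}$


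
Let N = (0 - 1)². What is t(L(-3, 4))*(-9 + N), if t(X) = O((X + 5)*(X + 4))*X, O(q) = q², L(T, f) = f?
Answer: -165888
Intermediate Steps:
t(X) = X*(4 + X)²*(5 + X)² (t(X) = ((X + 5)*(X + 4))²*X = ((5 + X)*(4 + X))²*X = ((4 + X)*(5 + X))²*X = ((4 + X)²*(5 + X)²)*X = X*(4 + X)²*(5 + X)²)
N = 1 (N = (-1)² = 1)
t(L(-3, 4))*(-9 + N) = (4*(20 + 4² + 9*4)²)*(-9 + 1) = (4*(20 + 16 + 36)²)*(-8) = (4*72²)*(-8) = (4*5184)*(-8) = 20736*(-8) = -165888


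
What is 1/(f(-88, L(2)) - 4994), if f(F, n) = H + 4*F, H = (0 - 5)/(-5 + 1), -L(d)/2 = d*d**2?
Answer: -4/21379 ≈ -0.00018710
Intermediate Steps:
L(d) = -2*d**3 (L(d) = -2*d*d**2 = -2*d**3)
H = 5/4 (H = -5/(-4) = -5*(-1/4) = 5/4 ≈ 1.2500)
f(F, n) = 5/4 + 4*F
1/(f(-88, L(2)) - 4994) = 1/((5/4 + 4*(-88)) - 4994) = 1/((5/4 - 352) - 4994) = 1/(-1403/4 - 4994) = 1/(-21379/4) = -4/21379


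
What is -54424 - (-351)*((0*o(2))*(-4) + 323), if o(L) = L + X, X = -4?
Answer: 58949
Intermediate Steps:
o(L) = -4 + L (o(L) = L - 4 = -4 + L)
-54424 - (-351)*((0*o(2))*(-4) + 323) = -54424 - (-351)*((0*(-4 + 2))*(-4) + 323) = -54424 - (-351)*((0*(-2))*(-4) + 323) = -54424 - (-351)*(0*(-4) + 323) = -54424 - (-351)*(0 + 323) = -54424 - (-351)*323 = -54424 - 1*(-113373) = -54424 + 113373 = 58949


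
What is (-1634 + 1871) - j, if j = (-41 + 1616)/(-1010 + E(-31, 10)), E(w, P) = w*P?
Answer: 20961/88 ≈ 238.19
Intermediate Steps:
E(w, P) = P*w
j = -105/88 (j = (-41 + 1616)/(-1010 + 10*(-31)) = 1575/(-1010 - 310) = 1575/(-1320) = 1575*(-1/1320) = -105/88 ≈ -1.1932)
(-1634 + 1871) - j = (-1634 + 1871) - 1*(-105/88) = 237 + 105/88 = 20961/88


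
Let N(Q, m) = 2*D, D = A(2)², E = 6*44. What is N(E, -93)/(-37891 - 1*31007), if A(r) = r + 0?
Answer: -4/34449 ≈ -0.00011611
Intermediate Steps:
A(r) = r
E = 264
D = 4 (D = 2² = 4)
N(Q, m) = 8 (N(Q, m) = 2*4 = 8)
N(E, -93)/(-37891 - 1*31007) = 8/(-37891 - 1*31007) = 8/(-37891 - 31007) = 8/(-68898) = 8*(-1/68898) = -4/34449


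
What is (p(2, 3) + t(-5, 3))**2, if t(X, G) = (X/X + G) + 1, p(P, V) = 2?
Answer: 49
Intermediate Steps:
t(X, G) = 2 + G (t(X, G) = (1 + G) + 1 = 2 + G)
(p(2, 3) + t(-5, 3))**2 = (2 + (2 + 3))**2 = (2 + 5)**2 = 7**2 = 49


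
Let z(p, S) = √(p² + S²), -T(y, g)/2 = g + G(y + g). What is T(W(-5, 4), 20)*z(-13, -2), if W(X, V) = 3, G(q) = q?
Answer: -86*√173 ≈ -1131.2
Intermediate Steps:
T(y, g) = -4*g - 2*y (T(y, g) = -2*(g + (y + g)) = -2*(g + (g + y)) = -2*(y + 2*g) = -4*g - 2*y)
z(p, S) = √(S² + p²)
T(W(-5, 4), 20)*z(-13, -2) = (-4*20 - 2*3)*√((-2)² + (-13)²) = (-80 - 6)*√(4 + 169) = -86*√173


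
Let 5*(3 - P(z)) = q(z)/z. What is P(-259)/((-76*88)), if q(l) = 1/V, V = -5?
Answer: -607/1353275 ≈ -0.00044854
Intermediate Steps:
q(l) = -1/5 (q(l) = 1/(-5) = -1/5)
P(z) = 3 + 1/(25*z) (P(z) = 3 - (-1)/(25*z) = 3 + 1/(25*z))
P(-259)/((-76*88)) = (3 + (1/25)/(-259))/((-76*88)) = (3 + (1/25)*(-1/259))/(-6688) = (3 - 1/6475)*(-1/6688) = (19424/6475)*(-1/6688) = -607/1353275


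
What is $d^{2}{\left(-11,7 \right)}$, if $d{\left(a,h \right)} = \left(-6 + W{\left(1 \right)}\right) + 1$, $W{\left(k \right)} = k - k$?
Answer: $25$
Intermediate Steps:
$W{\left(k \right)} = 0$
$d{\left(a,h \right)} = -5$ ($d{\left(a,h \right)} = \left(-6 + 0\right) + 1 = -6 + 1 = -5$)
$d^{2}{\left(-11,7 \right)} = \left(-5\right)^{2} = 25$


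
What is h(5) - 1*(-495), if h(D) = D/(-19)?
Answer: 9400/19 ≈ 494.74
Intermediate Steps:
h(D) = -D/19 (h(D) = D*(-1/19) = -D/19)
h(5) - 1*(-495) = -1/19*5 - 1*(-495) = -5/19 + 495 = 9400/19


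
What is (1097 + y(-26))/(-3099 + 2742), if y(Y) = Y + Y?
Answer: -1045/357 ≈ -2.9272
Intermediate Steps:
y(Y) = 2*Y
(1097 + y(-26))/(-3099 + 2742) = (1097 + 2*(-26))/(-3099 + 2742) = (1097 - 52)/(-357) = 1045*(-1/357) = -1045/357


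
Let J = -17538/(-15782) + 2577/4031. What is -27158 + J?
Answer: -863802846172/31808621 ≈ -27156.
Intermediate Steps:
J = 55682946/31808621 (J = -17538*(-1/15782) + 2577*(1/4031) = 8769/7891 + 2577/4031 = 55682946/31808621 ≈ 1.7506)
-27158 + J = -27158 + 55682946/31808621 = -863802846172/31808621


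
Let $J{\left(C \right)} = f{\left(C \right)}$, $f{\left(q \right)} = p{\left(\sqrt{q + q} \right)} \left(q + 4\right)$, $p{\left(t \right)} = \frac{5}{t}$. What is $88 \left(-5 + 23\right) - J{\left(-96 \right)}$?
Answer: $1584 - \frac{115 i \sqrt{3}}{6} \approx 1584.0 - 33.198 i$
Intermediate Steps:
$f{\left(q \right)} = \frac{5 \sqrt{2} \left(4 + q\right)}{2 \sqrt{q}}$ ($f{\left(q \right)} = \frac{5}{\sqrt{q + q}} \left(q + 4\right) = \frac{5}{\sqrt{2 q}} \left(4 + q\right) = \frac{5}{\sqrt{2} \sqrt{q}} \left(4 + q\right) = 5 \frac{\sqrt{2}}{2 \sqrt{q}} \left(4 + q\right) = \frac{5 \sqrt{2}}{2 \sqrt{q}} \left(4 + q\right) = \frac{5 \sqrt{2} \left(4 + q\right)}{2 \sqrt{q}}$)
$J{\left(C \right)} = \frac{5 \sqrt{2} \left(4 + C\right)}{2 \sqrt{C}}$
$88 \left(-5 + 23\right) - J{\left(-96 \right)} = 88 \left(-5 + 23\right) - \frac{5 \sqrt{2} \left(4 - 96\right)}{2 \cdot 4 i \sqrt{6}} = 88 \cdot 18 - \frac{5}{2} \sqrt{2} \left(- \frac{i \sqrt{6}}{24}\right) \left(-92\right) = 1584 - \frac{115 i \sqrt{3}}{6}$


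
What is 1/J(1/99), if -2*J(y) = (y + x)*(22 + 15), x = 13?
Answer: -99/23828 ≈ -0.0041548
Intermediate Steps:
J(y) = -481/2 - 37*y/2 (J(y) = -(y + 13)*(22 + 15)/2 = -(13 + y)*37/2 = -(481 + 37*y)/2 = -481/2 - 37*y/2)
1/J(1/99) = 1/(-481/2 - 37/2/99) = 1/(-481/2 - 37/2*1/99) = 1/(-481/2 - 37/198) = 1/(-23828/99) = -99/23828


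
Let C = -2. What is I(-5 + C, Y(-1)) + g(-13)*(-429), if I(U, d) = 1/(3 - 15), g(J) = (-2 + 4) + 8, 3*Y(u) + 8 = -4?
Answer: -51481/12 ≈ -4290.1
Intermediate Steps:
Y(u) = -4 (Y(u) = -8/3 + (⅓)*(-4) = -8/3 - 4/3 = -4)
g(J) = 10 (g(J) = 2 + 8 = 10)
I(U, d) = -1/12 (I(U, d) = 1/(-12) = -1/12)
I(-5 + C, Y(-1)) + g(-13)*(-429) = -1/12 + 10*(-429) = -1/12 - 4290 = -51481/12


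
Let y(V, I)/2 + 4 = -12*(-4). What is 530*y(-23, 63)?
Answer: 46640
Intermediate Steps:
y(V, I) = 88 (y(V, I) = -8 + 2*(-12*(-4)) = -8 + 2*48 = -8 + 96 = 88)
530*y(-23, 63) = 530*88 = 46640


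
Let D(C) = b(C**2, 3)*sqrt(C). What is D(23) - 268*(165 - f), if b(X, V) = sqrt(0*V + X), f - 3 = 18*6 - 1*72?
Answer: -33768 + 23*sqrt(23) ≈ -33658.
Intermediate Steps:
f = 39 (f = 3 + (18*6 - 1*72) = 3 + (108 - 72) = 3 + 36 = 39)
b(X, V) = sqrt(X) (b(X, V) = sqrt(0 + X) = sqrt(X))
D(C) = sqrt(C)*sqrt(C**2) (D(C) = sqrt(C**2)*sqrt(C) = sqrt(C)*sqrt(C**2))
D(23) - 268*(165 - f) = sqrt(23)*sqrt(23**2) - 268*(165 - 1*39) = sqrt(23)*sqrt(529) - 268*(165 - 39) = sqrt(23)*23 - 268*126 = 23*sqrt(23) - 33768 = -33768 + 23*sqrt(23)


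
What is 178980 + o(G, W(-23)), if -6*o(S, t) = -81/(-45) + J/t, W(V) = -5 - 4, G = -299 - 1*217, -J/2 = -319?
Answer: 48327709/270 ≈ 1.7899e+5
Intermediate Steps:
J = 638 (J = -2*(-319) = 638)
G = -516 (G = -299 - 217 = -516)
W(V) = -9
o(S, t) = -3/10 - 319/(3*t) (o(S, t) = -(-81/(-45) + 638/t)/6 = -(-81*(-1/45) + 638/t)/6 = -(9/5 + 638/t)/6 = -3/10 - 319/(3*t))
178980 + o(G, W(-23)) = 178980 + (1/30)*(-3190 - 9*(-9))/(-9) = 178980 + (1/30)*(-⅑)*(-3190 + 81) = 178980 + (1/30)*(-⅑)*(-3109) = 178980 + 3109/270 = 48327709/270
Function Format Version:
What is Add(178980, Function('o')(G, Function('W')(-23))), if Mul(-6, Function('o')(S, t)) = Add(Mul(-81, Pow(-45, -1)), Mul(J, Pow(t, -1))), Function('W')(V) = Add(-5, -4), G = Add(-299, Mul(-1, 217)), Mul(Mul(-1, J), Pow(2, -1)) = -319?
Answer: Rational(48327709, 270) ≈ 1.7899e+5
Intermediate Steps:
J = 638 (J = Mul(-2, -319) = 638)
G = -516 (G = Add(-299, -217) = -516)
Function('W')(V) = -9
Function('o')(S, t) = Add(Rational(-3, 10), Mul(Rational(-319, 3), Pow(t, -1))) (Function('o')(S, t) = Mul(Rational(-1, 6), Add(Mul(-81, Pow(-45, -1)), Mul(638, Pow(t, -1)))) = Mul(Rational(-1, 6), Add(Mul(-81, Rational(-1, 45)), Mul(638, Pow(t, -1)))) = Mul(Rational(-1, 6), Add(Rational(9, 5), Mul(638, Pow(t, -1)))) = Add(Rational(-3, 10), Mul(Rational(-319, 3), Pow(t, -1))))
Add(178980, Function('o')(G, Function('W')(-23))) = Add(178980, Mul(Rational(1, 30), Pow(-9, -1), Add(-3190, Mul(-9, -9)))) = Add(178980, Mul(Rational(1, 30), Rational(-1, 9), Add(-3190, 81))) = Add(178980, Mul(Rational(1, 30), Rational(-1, 9), -3109)) = Add(178980, Rational(3109, 270)) = Rational(48327709, 270)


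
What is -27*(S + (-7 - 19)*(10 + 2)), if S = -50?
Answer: 9774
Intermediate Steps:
-27*(S + (-7 - 19)*(10 + 2)) = -27*(-50 + (-7 - 19)*(10 + 2)) = -27*(-50 - 26*12) = -27*(-50 - 312) = -27*(-362) = 9774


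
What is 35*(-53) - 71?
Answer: -1926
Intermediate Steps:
35*(-53) - 71 = -1855 - 71 = -1926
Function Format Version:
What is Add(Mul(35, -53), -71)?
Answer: -1926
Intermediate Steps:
Add(Mul(35, -53), -71) = Add(-1855, -71) = -1926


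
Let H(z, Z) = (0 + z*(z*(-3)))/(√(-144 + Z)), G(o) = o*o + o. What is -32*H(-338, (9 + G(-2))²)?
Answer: -10967424*I*√23/23 ≈ -2.2869e+6*I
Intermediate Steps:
G(o) = o + o² (G(o) = o² + o = o + o²)
H(z, Z) = -3*z²/√(-144 + Z) (H(z, Z) = (0 + z*(-3*z))/√(-144 + Z) = (0 - 3*z²)/√(-144 + Z) = (-3*z²)/√(-144 + Z) = -3*z²/√(-144 + Z))
-32*H(-338, (9 + G(-2))²) = -(-96)*(-338)²/√(-144 + (9 - 2*(1 - 2))²) = -(-96)*114244/√(-144 + (9 - 2*(-1))²) = -(-96)*114244/√(-144 + (9 + 2)²) = -(-96)*114244/√(-144 + 11²) = -(-96)*114244/√(-144 + 121) = -(-96)*114244/√(-23) = -(-96)*114244*(-I*√23/23) = -10967424*I*√23/23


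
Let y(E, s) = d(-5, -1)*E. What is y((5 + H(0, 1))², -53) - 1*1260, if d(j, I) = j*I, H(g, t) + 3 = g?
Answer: -1240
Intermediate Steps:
H(g, t) = -3 + g
d(j, I) = I*j
y(E, s) = 5*E (y(E, s) = (-1*(-5))*E = 5*E)
y((5 + H(0, 1))², -53) - 1*1260 = 5*(5 + (-3 + 0))² - 1*1260 = 5*(5 - 3)² - 1260 = 5*2² - 1260 = 5*4 - 1260 = 20 - 1260 = -1240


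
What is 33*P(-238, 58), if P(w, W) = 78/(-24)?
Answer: -429/4 ≈ -107.25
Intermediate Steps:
P(w, W) = -13/4 (P(w, W) = 78*(-1/24) = -13/4)
33*P(-238, 58) = 33*(-13/4) = -429/4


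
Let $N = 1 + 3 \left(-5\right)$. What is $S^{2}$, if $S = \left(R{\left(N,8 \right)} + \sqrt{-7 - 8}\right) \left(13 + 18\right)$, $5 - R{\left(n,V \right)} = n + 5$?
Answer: $173941 + 26908 i \sqrt{15} \approx 1.7394 \cdot 10^{5} + 1.0421 \cdot 10^{5} i$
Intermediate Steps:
$N = -14$ ($N = 1 - 15 = -14$)
$R{\left(n,V \right)} = - n$ ($R{\left(n,V \right)} = 5 - \left(n + 5\right) = 5 - \left(5 + n\right) = - n$)
$S = 434 + 31 i \sqrt{15}$ ($S = \left(\left(-1\right) \left(-14\right) + \sqrt{-7 - 8}\right) \left(13 + 18\right) = \left(14 + \sqrt{-15}\right) 31 = \left(14 + i \sqrt{15}\right) 31 = 434 + 31 i \sqrt{15} \approx 434.0 + 120.06 i$)
$S^{2} = \left(434 + 31 i \sqrt{15}\right)^{2}$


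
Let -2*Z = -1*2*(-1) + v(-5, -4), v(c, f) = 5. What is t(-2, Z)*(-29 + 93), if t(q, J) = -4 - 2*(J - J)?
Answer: -256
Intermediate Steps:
Z = -7/2 (Z = -(-1*2*(-1) + 5)/2 = -(-2*(-1) + 5)/2 = -(2 + 5)/2 = -½*7 = -7/2 ≈ -3.5000)
t(q, J) = -4 (t(q, J) = -4 - 2*0 = -4 + 0 = -4)
t(-2, Z)*(-29 + 93) = -4*(-29 + 93) = -4*64 = -256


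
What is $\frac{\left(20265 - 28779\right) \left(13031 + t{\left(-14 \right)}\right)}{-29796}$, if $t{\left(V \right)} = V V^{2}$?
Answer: $\frac{14597253}{4966} \approx 2939.4$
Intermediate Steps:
$t{\left(V \right)} = V^{3}$
$\frac{\left(20265 - 28779\right) \left(13031 + t{\left(-14 \right)}\right)}{-29796} = \frac{\left(20265 - 28779\right) \left(13031 + \left(-14\right)^{3}\right)}{-29796} = - 8514 \left(13031 - 2744\right) \left(- \frac{1}{29796}\right) = \left(-8514\right) 10287 \left(- \frac{1}{29796}\right) = \left(-87583518\right) \left(- \frac{1}{29796}\right) = \frac{14597253}{4966}$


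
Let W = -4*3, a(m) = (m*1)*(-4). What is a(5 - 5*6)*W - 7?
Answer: -1207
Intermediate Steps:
a(m) = -4*m (a(m) = m*(-4) = -4*m)
W = -12
a(5 - 5*6)*W - 7 = -4*(5 - 5*6)*(-12) - 7 = -4*(5 - 30)*(-12) - 7 = -4*(-25)*(-12) - 7 = 100*(-12) - 7 = -1200 - 7 = -1207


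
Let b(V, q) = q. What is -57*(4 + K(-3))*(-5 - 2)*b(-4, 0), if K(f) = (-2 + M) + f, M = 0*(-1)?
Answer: 0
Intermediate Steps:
M = 0
K(f) = -2 + f (K(f) = (-2 + 0) + f = -2 + f)
-57*(4 + K(-3))*(-5 - 2)*b(-4, 0) = -57*(4 + (-2 - 3))*(-5 - 2)*0 = -57*(4 - 5)*(-7*0) = -(-57)*0 = -57*0 = 0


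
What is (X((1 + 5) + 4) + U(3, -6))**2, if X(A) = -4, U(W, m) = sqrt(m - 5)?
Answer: (4 - I*sqrt(11))**2 ≈ 5.0 - 26.533*I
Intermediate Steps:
U(W, m) = sqrt(-5 + m)
(X((1 + 5) + 4) + U(3, -6))**2 = (-4 + sqrt(-5 - 6))**2 = (-4 + sqrt(-11))**2 = (-4 + I*sqrt(11))**2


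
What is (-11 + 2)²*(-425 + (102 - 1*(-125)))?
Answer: -16038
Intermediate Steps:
(-11 + 2)²*(-425 + (102 - 1*(-125))) = (-9)²*(-425 + (102 + 125)) = 81*(-425 + 227) = 81*(-198) = -16038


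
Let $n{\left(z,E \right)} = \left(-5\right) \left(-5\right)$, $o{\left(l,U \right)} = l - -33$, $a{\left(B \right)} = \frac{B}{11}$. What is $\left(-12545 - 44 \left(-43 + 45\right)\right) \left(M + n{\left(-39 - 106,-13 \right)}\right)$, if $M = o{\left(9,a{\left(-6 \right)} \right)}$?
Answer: $-846411$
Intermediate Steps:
$a{\left(B \right)} = \frac{B}{11}$ ($a{\left(B \right)} = B \frac{1}{11} = \frac{B}{11}$)
$o{\left(l,U \right)} = 33 + l$ ($o{\left(l,U \right)} = l + 33 = 33 + l$)
$n{\left(z,E \right)} = 25$
$M = 42$ ($M = 33 + 9 = 42$)
$\left(-12545 - 44 \left(-43 + 45\right)\right) \left(M + n{\left(-39 - 106,-13 \right)}\right) = \left(-12545 - 44 \left(-43 + 45\right)\right) \left(42 + 25\right) = \left(-12545 - 88\right) 67 = \left(-12633\right) 67 = -846411$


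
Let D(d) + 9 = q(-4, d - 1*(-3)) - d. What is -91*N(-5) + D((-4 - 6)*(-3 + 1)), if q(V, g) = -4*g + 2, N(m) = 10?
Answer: -1029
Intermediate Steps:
q(V, g) = 2 - 4*g
D(d) = -19 - 5*d (D(d) = -9 + ((2 - 4*(d - 1*(-3))) - d) = -9 + ((2 - 4*(d + 3)) - d) = -9 + ((2 - 4*(3 + d)) - d) = -9 + ((2 + (-12 - 4*d)) - d) = -9 + ((-10 - 4*d) - d) = -9 + (-10 - 5*d) = -19 - 5*d)
-91*N(-5) + D((-4 - 6)*(-3 + 1)) = -91*10 + (-19 - 5*(-4 - 6)*(-3 + 1)) = -910 + (-19 - (-50)*(-2)) = -910 + (-19 - 5*20) = -910 + (-19 - 100) = -910 - 119 = -1029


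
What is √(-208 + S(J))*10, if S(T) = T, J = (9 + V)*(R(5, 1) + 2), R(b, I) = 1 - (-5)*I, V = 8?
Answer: 60*I*√2 ≈ 84.853*I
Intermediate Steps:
R(b, I) = 1 + 5*I
J = 136 (J = (9 + 8)*((1 + 5*1) + 2) = 17*((1 + 5) + 2) = 17*(6 + 2) = 17*8 = 136)
√(-208 + S(J))*10 = √(-208 + 136)*10 = √(-72)*10 = (6*I*√2)*10 = 60*I*√2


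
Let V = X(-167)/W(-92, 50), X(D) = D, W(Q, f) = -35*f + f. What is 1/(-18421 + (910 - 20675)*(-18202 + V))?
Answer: 340/122312336909 ≈ 2.7798e-9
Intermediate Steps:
W(Q, f) = -34*f
V = 167/1700 (V = -167/((-34*50)) = -167/(-1700) = -167*(-1/1700) = 167/1700 ≈ 0.098235)
1/(-18421 + (910 - 20675)*(-18202 + V)) = 1/(-18421 + (910 - 20675)*(-18202 + 167/1700)) = 1/(-18421 - 19765*(-30943233/1700)) = 1/(-18421 + 122318600049/340) = 1/(122312336909/340) = 340/122312336909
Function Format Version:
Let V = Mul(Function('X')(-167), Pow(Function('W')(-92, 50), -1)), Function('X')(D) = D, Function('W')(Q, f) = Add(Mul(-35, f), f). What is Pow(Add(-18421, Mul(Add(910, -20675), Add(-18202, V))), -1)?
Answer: Rational(340, 122312336909) ≈ 2.7798e-9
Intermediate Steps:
Function('W')(Q, f) = Mul(-34, f)
V = Rational(167, 1700) (V = Mul(-167, Pow(Mul(-34, 50), -1)) = Mul(-167, Pow(-1700, -1)) = Mul(-167, Rational(-1, 1700)) = Rational(167, 1700) ≈ 0.098235)
Pow(Add(-18421, Mul(Add(910, -20675), Add(-18202, V))), -1) = Pow(Add(-18421, Mul(Add(910, -20675), Add(-18202, Rational(167, 1700)))), -1) = Pow(Add(-18421, Mul(-19765, Rational(-30943233, 1700))), -1) = Pow(Add(-18421, Rational(122318600049, 340)), -1) = Pow(Rational(122312336909, 340), -1) = Rational(340, 122312336909)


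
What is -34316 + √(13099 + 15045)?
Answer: -34316 + 4*√1759 ≈ -34148.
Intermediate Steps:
-34316 + √(13099 + 15045) = -34316 + √28144 = -34316 + 4*√1759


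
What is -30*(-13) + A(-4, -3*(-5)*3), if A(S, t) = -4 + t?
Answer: 431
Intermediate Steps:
-30*(-13) + A(-4, -3*(-5)*3) = -30*(-13) + (-4 - 3*(-5)*3) = 390 + (-4 + 15*3) = 390 + (-4 + 45) = 390 + 41 = 431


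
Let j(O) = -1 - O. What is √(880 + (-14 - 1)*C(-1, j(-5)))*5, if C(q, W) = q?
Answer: 5*√895 ≈ 149.58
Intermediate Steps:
√(880 + (-14 - 1)*C(-1, j(-5)))*5 = √(880 + (-14 - 1)*(-1))*5 = √(880 - 15*(-1))*5 = √(880 + 15)*5 = √895*5 = 5*√895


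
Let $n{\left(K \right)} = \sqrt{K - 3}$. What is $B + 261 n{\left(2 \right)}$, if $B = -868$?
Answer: $-868 + 261 i \approx -868.0 + 261.0 i$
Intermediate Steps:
$n{\left(K \right)} = \sqrt{-3 + K}$
$B + 261 n{\left(2 \right)} = -868 + 261 \sqrt{-3 + 2} = -868 + 261 \sqrt{-1} = -868 + 261 i$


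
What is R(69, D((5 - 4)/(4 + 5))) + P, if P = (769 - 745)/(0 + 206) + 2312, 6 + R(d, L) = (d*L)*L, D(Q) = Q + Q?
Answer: 6422786/2781 ≈ 2309.5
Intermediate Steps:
D(Q) = 2*Q
R(d, L) = -6 + d*L² (R(d, L) = -6 + (d*L)*L = -6 + (L*d)*L = -6 + d*L²)
P = 238148/103 (P = 24/206 + 2312 = 24*(1/206) + 2312 = 12/103 + 2312 = 238148/103 ≈ 2312.1)
R(69, D((5 - 4)/(4 + 5))) + P = (-6 + 69*(2*((5 - 4)/(4 + 5)))²) + 238148/103 = (-6 + 69*(2*(1/9))²) + 238148/103 = (-6 + 69*(2*(1*(⅑)))²) + 238148/103 = (-6 + 69*(2*(⅑))²) + 238148/103 = (-6 + 69*(2/9)²) + 238148/103 = (-6 + 69*(4/81)) + 238148/103 = (-6 + 92/27) + 238148/103 = -70/27 + 238148/103 = 6422786/2781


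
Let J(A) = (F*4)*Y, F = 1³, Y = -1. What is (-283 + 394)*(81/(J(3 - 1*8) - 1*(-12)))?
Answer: 8991/8 ≈ 1123.9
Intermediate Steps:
F = 1
J(A) = -4 (J(A) = (1*4)*(-1) = 4*(-1) = -4)
(-283 + 394)*(81/(J(3 - 1*8) - 1*(-12))) = (-283 + 394)*(81/(-4 - 1*(-12))) = 111*(81/(-4 + 12)) = 111*(81/8) = 8991/8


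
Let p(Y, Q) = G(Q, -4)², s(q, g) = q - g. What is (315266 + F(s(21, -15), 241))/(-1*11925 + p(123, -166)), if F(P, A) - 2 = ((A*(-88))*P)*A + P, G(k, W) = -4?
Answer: 183685304/11909 ≈ 15424.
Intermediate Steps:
p(Y, Q) = 16 (p(Y, Q) = (-4)² = 16)
F(P, A) = 2 + P - 88*P*A² (F(P, A) = 2 + (((A*(-88))*P)*A + P) = 2 + (((-88*A)*P)*A + P) = 2 + ((-88*A*P)*A + P) = 2 + (-88*P*A² + P) = 2 + (P - 88*P*A²) = 2 + P - 88*P*A²)
(315266 + F(s(21, -15), 241))/(-1*11925 + p(123, -166)) = (315266 + (2 + (21 - 1*(-15)) - 88*(21 - 1*(-15))*241²))/(-1*11925 + 16) = (315266 + (2 + (21 + 15) - 88*(21 + 15)*58081))/(-11925 + 16) = (315266 + (2 + 36 - 88*36*58081))/(-11909) = (315266 + (2 + 36 - 184000608))*(-1/11909) = (315266 - 184000570)*(-1/11909) = -183685304*(-1/11909) = 183685304/11909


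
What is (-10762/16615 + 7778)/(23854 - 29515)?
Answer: -129220708/94057515 ≈ -1.3738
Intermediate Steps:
(-10762/16615 + 7778)/(23854 - 29515) = (-10762*1/16615 + 7778)/(-5661) = (-10762/16615 + 7778)*(-1/5661) = (129220708/16615)*(-1/5661) = -129220708/94057515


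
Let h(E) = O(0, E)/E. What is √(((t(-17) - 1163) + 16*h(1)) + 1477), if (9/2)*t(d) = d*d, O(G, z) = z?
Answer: 2*√887/3 ≈ 19.855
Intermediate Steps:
h(E) = 1 (h(E) = E/E = 1)
t(d) = 2*d²/9 (t(d) = 2*(d*d)/9 = 2*d²/9)
√(((t(-17) - 1163) + 16*h(1)) + 1477) = √((((2/9)*(-17)² - 1163) + 16*1) + 1477) = √((((2/9)*289 - 1163) + 16) + 1477) = √(((578/9 - 1163) + 16) + 1477) = √((-9889/9 + 16) + 1477) = √(-9745/9 + 1477) = √(3548/9) = 2*√887/3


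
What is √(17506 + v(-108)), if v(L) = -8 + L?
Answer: √17390 ≈ 131.87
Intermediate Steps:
√(17506 + v(-108)) = √(17506 + (-8 - 108)) = √(17506 - 116) = √17390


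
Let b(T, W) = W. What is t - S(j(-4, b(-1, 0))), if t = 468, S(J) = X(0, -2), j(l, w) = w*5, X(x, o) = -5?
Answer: 473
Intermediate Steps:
j(l, w) = 5*w
S(J) = -5
t - S(j(-4, b(-1, 0))) = 468 - 1*(-5) = 468 + 5 = 473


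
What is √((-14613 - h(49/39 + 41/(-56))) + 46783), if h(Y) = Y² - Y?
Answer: 5*√6137898287/2184 ≈ 179.36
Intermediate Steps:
√((-14613 - h(49/39 + 41/(-56))) + 46783) = √((-14613 - (49/39 + 41/(-56))*(-1 + (49/39 + 41/(-56)))) + 46783) = √((-14613 - (49*(1/39) + 41*(-1/56))*(-1 + (49*(1/39) + 41*(-1/56)))) + 46783) = √((-14613 - (49/39 - 41/56)*(-1 + (49/39 - 41/56))) + 46783) = √((-14613 - 1145*(-1 + 1145/2184)/2184) + 46783) = √((-14613 - 1145*(-1039)/(2184*2184)) + 46783) = √((-14613 - 1*(-1189655/4769856)) + 46783) = √((-14613 + 1189655/4769856) + 46783) = √(-69700716073/4769856 + 46783) = √(153447457175/4769856) = 5*√6137898287/2184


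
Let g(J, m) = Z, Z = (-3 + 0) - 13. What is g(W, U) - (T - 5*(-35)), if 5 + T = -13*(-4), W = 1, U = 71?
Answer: -238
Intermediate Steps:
T = 47 (T = -5 - 13*(-4) = -5 + 52 = 47)
Z = -16 (Z = -3 - 13 = -16)
g(J, m) = -16
g(W, U) - (T - 5*(-35)) = -16 - (47 - 5*(-35)) = -16 - (47 + 175) = -16 - 1*222 = -16 - 222 = -238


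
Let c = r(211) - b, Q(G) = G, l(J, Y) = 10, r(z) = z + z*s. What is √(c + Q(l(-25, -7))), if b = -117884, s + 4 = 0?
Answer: 3*√13029 ≈ 342.43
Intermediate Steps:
s = -4 (s = -4 + 0 = -4)
r(z) = -3*z (r(z) = z + z*(-4) = z - 4*z = -3*z)
c = 117251 (c = -3*211 - 1*(-117884) = -633 + 117884 = 117251)
√(c + Q(l(-25, -7))) = √(117251 + 10) = √117261 = 3*√13029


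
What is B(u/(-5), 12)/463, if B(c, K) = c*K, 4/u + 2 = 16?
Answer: -24/16205 ≈ -0.0014810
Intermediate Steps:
u = 2/7 (u = 4/(-2 + 16) = 4/14 = 4*(1/14) = 2/7 ≈ 0.28571)
B(c, K) = K*c
B(u/(-5), 12)/463 = (12*((2/7)/(-5)))/463 = (12*((2/7)*(-⅕)))*(1/463) = (12*(-2/35))*(1/463) = -24/35*1/463 = -24/16205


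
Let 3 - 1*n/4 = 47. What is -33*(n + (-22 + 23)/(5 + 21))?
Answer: 150975/26 ≈ 5806.7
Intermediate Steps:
n = -176 (n = 12 - 4*47 = 12 - 188 = -176)
-33*(n + (-22 + 23)/(5 + 21)) = -33*(-176 + (-22 + 23)/(5 + 21)) = -33*(-176 + 1/26) = -33*(-4575/26) = 150975/26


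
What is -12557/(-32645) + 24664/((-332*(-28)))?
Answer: 115235769/37933490 ≈ 3.0378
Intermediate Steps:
-12557/(-32645) + 24664/((-332*(-28))) = -12557*(-1/32645) + 24664/9296 = 12557/32645 + 24664*(1/9296) = 12557/32645 + 3083/1162 = 115235769/37933490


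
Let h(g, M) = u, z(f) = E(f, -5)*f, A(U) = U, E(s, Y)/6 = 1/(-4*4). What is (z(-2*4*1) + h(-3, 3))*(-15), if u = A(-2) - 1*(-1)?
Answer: -30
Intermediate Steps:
E(s, Y) = -3/8 (E(s, Y) = 6*(1/(-4*4)) = 6*(-1/4*1/4) = 6*(-1/16) = -3/8)
z(f) = -3*f/8
u = -1 (u = -2 - 1*(-1) = -2 + 1 = -1)
h(g, M) = -1
(z(-2*4*1) + h(-3, 3))*(-15) = (-3*(-2*4)/8 - 1)*(-15) = (-(-3) - 1)*(-15) = (-3/8*(-8) - 1)*(-15) = (3 - 1)*(-15) = 2*(-15) = -30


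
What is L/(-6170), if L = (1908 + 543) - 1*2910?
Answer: 459/6170 ≈ 0.074392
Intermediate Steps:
L = -459 (L = 2451 - 2910 = -459)
L/(-6170) = -459/(-6170) = -459*(-1/6170) = 459/6170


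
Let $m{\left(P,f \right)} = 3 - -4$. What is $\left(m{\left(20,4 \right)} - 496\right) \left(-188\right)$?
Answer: $91932$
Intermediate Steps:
$m{\left(P,f \right)} = 7$ ($m{\left(P,f \right)} = 3 + 4 = 7$)
$\left(m{\left(20,4 \right)} - 496\right) \left(-188\right) = \left(7 - 496\right) \left(-188\right) = \left(-489\right) \left(-188\right) = 91932$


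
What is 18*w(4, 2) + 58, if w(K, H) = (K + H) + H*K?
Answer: 310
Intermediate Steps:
w(K, H) = H + K + H*K (w(K, H) = (H + K) + H*K = H + K + H*K)
18*w(4, 2) + 58 = 18*(2 + 4 + 2*4) + 58 = 18*(2 + 4 + 8) + 58 = 18*14 + 58 = 252 + 58 = 310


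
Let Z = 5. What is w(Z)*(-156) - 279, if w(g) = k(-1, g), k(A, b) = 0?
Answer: -279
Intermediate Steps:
w(g) = 0
w(Z)*(-156) - 279 = 0*(-156) - 279 = 0 - 279 = -279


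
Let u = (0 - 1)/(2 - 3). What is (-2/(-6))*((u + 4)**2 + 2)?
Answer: 9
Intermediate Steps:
u = 1 (u = -1/(-1) = -1*(-1) = 1)
(-2/(-6))*((u + 4)**2 + 2) = (-2/(-6))*((1 + 4)**2 + 2) = (-2*(-1/6))*(5**2 + 2) = (25 + 2)/3 = (1/3)*27 = 9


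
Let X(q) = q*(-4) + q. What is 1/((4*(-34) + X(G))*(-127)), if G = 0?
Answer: 1/17272 ≈ 5.7897e-5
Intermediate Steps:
X(q) = -3*q (X(q) = -4*q + q = -3*q)
1/((4*(-34) + X(G))*(-127)) = 1/((4*(-34) - 3*0)*(-127)) = 1/((-136 + 0)*(-127)) = 1/(-136*(-127)) = 1/17272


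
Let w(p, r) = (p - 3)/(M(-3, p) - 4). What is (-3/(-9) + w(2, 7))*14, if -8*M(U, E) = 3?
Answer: 118/15 ≈ 7.8667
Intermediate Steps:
M(U, E) = -3/8 (M(U, E) = -1/8*3 = -3/8)
w(p, r) = 24/35 - 8*p/35 (w(p, r) = (p - 3)/(-3/8 - 4) = (-3 + p)/(-35/8) = (-3 + p)*(-8/35) = 24/35 - 8*p/35)
(-3/(-9) + w(2, 7))*14 = (-3/(-9) + (24/35 - 8/35*2))*14 = (-3*(-1/9) + (24/35 - 16/35))*14 = (1/3 + 8/35)*14 = (59/105)*14 = 118/15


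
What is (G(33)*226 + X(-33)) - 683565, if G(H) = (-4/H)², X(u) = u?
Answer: -744434606/1089 ≈ -6.8360e+5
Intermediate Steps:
G(H) = 16/H²
(G(33)*226 + X(-33)) - 683565 = ((16/33²)*226 - 33) - 683565 = ((16*(1/1089))*226 - 33) - 683565 = ((16/1089)*226 - 33) - 683565 = (3616/1089 - 33) - 683565 = -32321/1089 - 683565 = -744434606/1089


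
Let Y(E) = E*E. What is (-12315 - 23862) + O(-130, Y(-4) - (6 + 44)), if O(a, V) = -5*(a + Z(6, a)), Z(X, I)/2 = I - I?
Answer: -35527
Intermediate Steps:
Z(X, I) = 0 (Z(X, I) = 2*(I - I) = 2*0 = 0)
Y(E) = E²
O(a, V) = -5*a (O(a, V) = -5*(a + 0) = -5*a)
(-12315 - 23862) + O(-130, Y(-4) - (6 + 44)) = (-12315 - 23862) - 5*(-130) = -36177 + 650 = -35527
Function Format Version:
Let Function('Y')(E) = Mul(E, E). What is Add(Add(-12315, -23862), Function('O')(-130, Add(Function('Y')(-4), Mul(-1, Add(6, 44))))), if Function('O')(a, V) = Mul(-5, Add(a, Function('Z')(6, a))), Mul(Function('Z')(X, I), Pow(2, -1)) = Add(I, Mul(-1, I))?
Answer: -35527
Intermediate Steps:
Function('Z')(X, I) = 0 (Function('Z')(X, I) = Mul(2, Add(I, Mul(-1, I))) = Mul(2, 0) = 0)
Function('Y')(E) = Pow(E, 2)
Function('O')(a, V) = Mul(-5, a) (Function('O')(a, V) = Mul(-5, Add(a, 0)) = Mul(-5, a))
Add(Add(-12315, -23862), Function('O')(-130, Add(Function('Y')(-4), Mul(-1, Add(6, 44))))) = Add(Add(-12315, -23862), Mul(-5, -130)) = Add(-36177, 650) = -35527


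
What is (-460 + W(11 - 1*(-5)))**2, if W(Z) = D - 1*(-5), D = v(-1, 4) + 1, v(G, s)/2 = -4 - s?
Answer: 220900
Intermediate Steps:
v(G, s) = -8 - 2*s (v(G, s) = 2*(-4 - s) = -8 - 2*s)
D = -15 (D = (-8 - 2*4) + 1 = (-8 - 8) + 1 = -16 + 1 = -15)
W(Z) = -10 (W(Z) = -15 - 1*(-5) = -15 + 5 = -10)
(-460 + W(11 - 1*(-5)))**2 = (-460 - 10)**2 = (-470)**2 = 220900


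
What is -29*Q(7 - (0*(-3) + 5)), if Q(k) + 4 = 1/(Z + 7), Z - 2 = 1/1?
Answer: 1131/10 ≈ 113.10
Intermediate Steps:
Z = 3 (Z = 2 + 1/1 = 2 + 1 = 3)
Q(k) = -39/10 (Q(k) = -4 + 1/(3 + 7) = -4 + 1/10 = -4 + ⅒ = -39/10)
-29*Q(7 - (0*(-3) + 5)) = -29*(-39/10) = 1131/10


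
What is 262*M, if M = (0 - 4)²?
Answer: 4192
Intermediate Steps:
M = 16 (M = (-4)² = 16)
262*M = 262*16 = 4192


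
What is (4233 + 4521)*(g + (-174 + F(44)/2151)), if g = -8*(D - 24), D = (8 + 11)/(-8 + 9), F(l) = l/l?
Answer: -841063894/717 ≈ -1.1730e+6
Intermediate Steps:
F(l) = 1
D = 19 (D = 19/1 = 19*1 = 19)
g = 40 (g = -8*(19 - 24) = -8*(-5) = 40)
(4233 + 4521)*(g + (-174 + F(44)/2151)) = (4233 + 4521)*(40 + (-174 + 1/2151)) = 8754*(40 + (-174 + 1*(1/2151))) = 8754*(40 + (-174 + 1/2151)) = 8754*(40 - 374273/2151) = 8754*(-288233/2151) = -841063894/717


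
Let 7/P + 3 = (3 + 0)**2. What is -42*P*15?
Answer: -735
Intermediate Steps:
P = 7/6 (P = 7/(-3 + (3 + 0)**2) = 7/(-3 + 3**2) = 7/(-3 + 9) = 7/6 ≈ 1.1667)
-42*P*15 = -42*7/6*15 = -49*15 = -735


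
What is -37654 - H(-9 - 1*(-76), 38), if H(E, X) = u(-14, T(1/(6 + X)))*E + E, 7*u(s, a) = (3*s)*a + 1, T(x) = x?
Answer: -5809101/154 ≈ -37721.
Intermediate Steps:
u(s, a) = ⅐ + 3*a*s/7 (u(s, a) = ((3*s)*a + 1)/7 = (3*a*s + 1)/7 = (1 + 3*a*s)/7 = ⅐ + 3*a*s/7)
H(E, X) = E + E*(⅐ - 6/(6 + X)) (H(E, X) = (⅐ + (3/7)*(-14)/(6 + X))*E + E = (⅐ - 6/(6 + X))*E + E = E*(⅐ - 6/(6 + X)) + E = E + E*(⅐ - 6/(6 + X)))
-37654 - H(-9 - 1*(-76), 38) = -37654 - 2*(-9 - 1*(-76))*(3 + 4*38)/(7*(6 + 38)) = -37654 - 2*(-9 + 76)*(3 + 152)/(7*44) = -37654 - 2*67*155/(7*44) = -37654 - 1*10385/154 = -37654 - 10385/154 = -5809101/154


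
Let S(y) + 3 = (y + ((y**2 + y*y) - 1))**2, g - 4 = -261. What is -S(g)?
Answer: -17381785597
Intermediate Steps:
g = -257 (g = 4 - 261 = -257)
S(y) = -3 + (-1 + y + 2*y**2)**2 (S(y) = -3 + (y + ((y**2 + y*y) - 1))**2 = -3 + (y + ((y**2 + y**2) - 1))**2 = -3 + (y + (2*y**2 - 1))**2 = -3 + (y + (-1 + 2*y**2))**2 = -3 + (-1 + y + 2*y**2)**2)
-S(g) = -(-3 + (-1 - 257 + 2*(-257)**2)**2) = -(-3 + (-1 - 257 + 2*66049)**2) = -(-3 + (-1 - 257 + 132098)**2) = -(-3 + 131840**2) = -(-3 + 17381785600) = -1*17381785597 = -17381785597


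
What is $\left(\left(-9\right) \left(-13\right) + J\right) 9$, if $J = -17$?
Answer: $900$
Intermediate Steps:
$\left(\left(-9\right) \left(-13\right) + J\right) 9 = \left(\left(-9\right) \left(-13\right) - 17\right) 9 = \left(117 - 17\right) 9 = 100 \cdot 9 = 900$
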